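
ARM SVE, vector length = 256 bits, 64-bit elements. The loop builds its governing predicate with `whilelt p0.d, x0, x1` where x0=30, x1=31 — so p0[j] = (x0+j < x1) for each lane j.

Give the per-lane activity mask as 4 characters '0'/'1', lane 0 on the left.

register lanes = 256/64 = 4
whilelt: lane j active iff 30+j < 31 → j < 1 → 1 active
bits (lane 0 leftmost): 1000

predicate = 1000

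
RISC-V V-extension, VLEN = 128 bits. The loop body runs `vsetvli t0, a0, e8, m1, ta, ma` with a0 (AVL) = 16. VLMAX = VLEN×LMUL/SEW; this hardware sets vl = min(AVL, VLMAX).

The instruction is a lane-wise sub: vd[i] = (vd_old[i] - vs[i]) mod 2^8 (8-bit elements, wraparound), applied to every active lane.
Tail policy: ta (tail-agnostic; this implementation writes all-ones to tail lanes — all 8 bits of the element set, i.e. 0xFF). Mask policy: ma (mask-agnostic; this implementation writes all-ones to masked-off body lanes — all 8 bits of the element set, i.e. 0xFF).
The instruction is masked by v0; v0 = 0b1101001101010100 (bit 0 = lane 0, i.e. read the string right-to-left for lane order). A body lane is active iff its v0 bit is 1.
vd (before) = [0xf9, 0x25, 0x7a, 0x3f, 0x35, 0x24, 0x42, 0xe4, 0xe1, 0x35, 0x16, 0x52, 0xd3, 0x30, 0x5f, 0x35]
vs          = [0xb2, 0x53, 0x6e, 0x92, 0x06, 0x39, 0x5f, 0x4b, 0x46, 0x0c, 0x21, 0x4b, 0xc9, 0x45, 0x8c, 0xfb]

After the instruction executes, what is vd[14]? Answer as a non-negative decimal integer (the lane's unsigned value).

vd[14] = 211

VLMAX = VLEN×LMUL/SEW = 128×1/8 = 16
vl ← min(16, 16) = 16
vd[0] mask-off/ones -> 0xff
vd[1] mask-off/ones -> 0xff
vd[2] sub(0x7a,0x6e) -> 0x0c
vd[3] mask-off/ones -> 0xff
vd[4] sub(0x35,0x06) -> 0x2f
vd[5] mask-off/ones -> 0xff
vd[6] sub(0x42,0x5f) -> 0xe3
vd[7] mask-off/ones -> 0xff
vd[8] sub(0xe1,0x46) -> 0x9b
vd[9] sub(0x35,0x0c) -> 0x29
vd[10] mask-off/ones -> 0xff
vd[11] mask-off/ones -> 0xff
vd[12] sub(0xd3,0xc9) -> 0x0a
vd[13] mask-off/ones -> 0xff
vd[14] sub(0x5f,0x8c) -> 0xd3
vd[15] sub(0x35,0xfb) -> 0x3a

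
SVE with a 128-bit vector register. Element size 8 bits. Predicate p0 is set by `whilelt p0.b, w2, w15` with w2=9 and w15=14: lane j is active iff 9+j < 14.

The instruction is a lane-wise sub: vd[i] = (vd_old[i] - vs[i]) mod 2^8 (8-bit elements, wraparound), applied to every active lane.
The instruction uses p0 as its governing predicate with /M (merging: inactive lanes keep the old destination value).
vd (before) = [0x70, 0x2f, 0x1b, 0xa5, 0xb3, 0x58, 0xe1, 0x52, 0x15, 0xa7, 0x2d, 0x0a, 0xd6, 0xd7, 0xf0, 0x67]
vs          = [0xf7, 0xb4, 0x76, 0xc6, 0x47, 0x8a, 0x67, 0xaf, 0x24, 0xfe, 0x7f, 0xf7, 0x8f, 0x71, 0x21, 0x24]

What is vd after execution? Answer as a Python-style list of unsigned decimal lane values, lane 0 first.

vd = [121, 123, 165, 223, 108, 88, 225, 82, 21, 167, 45, 10, 214, 215, 240, 103]

register lanes = 128/8 = 16
active while 9+j < 14, i.e. j ∈ [0,5) capped at 16 ⇒ 5
vd[0] sub(0x70,0xf7) -> 0x79
vd[1] sub(0x2f,0xb4) -> 0x7b
vd[2] sub(0x1b,0x76) -> 0xa5
vd[3] sub(0xa5,0xc6) -> 0xdf
vd[4] sub(0xb3,0x47) -> 0x6c
vd[5] tail/keep -> 0x58
vd[6] tail/keep -> 0xe1
vd[7] tail/keep -> 0x52
vd[8] tail/keep -> 0x15
vd[9] tail/keep -> 0xa7
vd[10] tail/keep -> 0x2d
vd[11] tail/keep -> 0x0a
vd[12] tail/keep -> 0xd6
vd[13] tail/keep -> 0xd7
vd[14] tail/keep -> 0xf0
vd[15] tail/keep -> 0x67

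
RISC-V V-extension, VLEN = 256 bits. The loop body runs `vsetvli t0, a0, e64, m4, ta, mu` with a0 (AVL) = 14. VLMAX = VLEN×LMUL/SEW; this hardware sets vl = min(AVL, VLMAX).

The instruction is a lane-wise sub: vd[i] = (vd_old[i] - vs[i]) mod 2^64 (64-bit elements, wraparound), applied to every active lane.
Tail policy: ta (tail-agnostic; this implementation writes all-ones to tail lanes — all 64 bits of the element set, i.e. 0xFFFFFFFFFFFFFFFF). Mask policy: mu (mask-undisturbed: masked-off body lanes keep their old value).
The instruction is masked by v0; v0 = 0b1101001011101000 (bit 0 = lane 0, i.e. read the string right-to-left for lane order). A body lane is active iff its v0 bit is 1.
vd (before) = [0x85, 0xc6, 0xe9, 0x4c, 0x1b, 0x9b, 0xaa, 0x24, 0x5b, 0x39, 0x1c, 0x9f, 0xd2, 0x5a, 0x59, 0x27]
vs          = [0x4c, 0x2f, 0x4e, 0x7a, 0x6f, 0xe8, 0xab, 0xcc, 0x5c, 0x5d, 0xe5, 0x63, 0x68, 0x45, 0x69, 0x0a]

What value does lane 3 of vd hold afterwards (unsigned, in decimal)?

vd[3] = 18446744073709551570

lanes per group: 256·4/64 = 16
vl = min(AVL, VLMAX) = min(14, 16) = 14
vd[0] mask-off/keep -> 0x85
vd[1] mask-off/keep -> 0xc6
vd[2] mask-off/keep -> 0xe9
vd[3] sub(0x4c,0x7a) -> 0xffffffffffffffd2
vd[4] mask-off/keep -> 0x1b
vd[5] sub(0x9b,0xe8) -> 0xffffffffffffffb3
vd[6] sub(0xaa,0xab) -> 0xffffffffffffffff
vd[7] sub(0x24,0xcc) -> 0xffffffffffffff58
vd[8] mask-off/keep -> 0x5b
vd[9] sub(0x39,0x5d) -> 0xffffffffffffffdc
vd[10] mask-off/keep -> 0x1c
vd[11] mask-off/keep -> 0x9f
vd[12] sub(0xd2,0x68) -> 0x6a
vd[13] mask-off/keep -> 0x5a
vd[14] tail/ones -> 0xffffffffffffffff
vd[15] tail/ones -> 0xffffffffffffffff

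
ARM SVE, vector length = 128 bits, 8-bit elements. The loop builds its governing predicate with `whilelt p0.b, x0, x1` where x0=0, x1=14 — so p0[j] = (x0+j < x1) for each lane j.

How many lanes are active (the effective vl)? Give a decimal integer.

vl = 14

128-bit reg / 8-bit elem → 16 lanes
p0[j] = (0+j < 14); true for j=0..13 → 14 lanes set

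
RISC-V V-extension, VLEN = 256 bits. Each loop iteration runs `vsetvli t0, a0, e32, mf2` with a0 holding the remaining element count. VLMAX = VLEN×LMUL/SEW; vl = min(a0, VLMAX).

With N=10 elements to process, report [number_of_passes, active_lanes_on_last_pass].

VLMAX = VLEN×LMUL/SEW = 256×1/2/32 = 4
iterations = ceil(10/4) = 3; final-pass vl = 2

[iterations, last_vl] = [3, 2]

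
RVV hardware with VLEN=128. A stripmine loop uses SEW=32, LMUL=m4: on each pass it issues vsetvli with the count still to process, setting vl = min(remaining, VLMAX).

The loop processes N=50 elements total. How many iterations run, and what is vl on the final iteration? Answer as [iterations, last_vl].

VLMAX = VLEN×LMUL/SEW = 128×4/32 = 16
50 elements at 16/iter → 4 passes, remainder 2 on the last

[iterations, last_vl] = [4, 2]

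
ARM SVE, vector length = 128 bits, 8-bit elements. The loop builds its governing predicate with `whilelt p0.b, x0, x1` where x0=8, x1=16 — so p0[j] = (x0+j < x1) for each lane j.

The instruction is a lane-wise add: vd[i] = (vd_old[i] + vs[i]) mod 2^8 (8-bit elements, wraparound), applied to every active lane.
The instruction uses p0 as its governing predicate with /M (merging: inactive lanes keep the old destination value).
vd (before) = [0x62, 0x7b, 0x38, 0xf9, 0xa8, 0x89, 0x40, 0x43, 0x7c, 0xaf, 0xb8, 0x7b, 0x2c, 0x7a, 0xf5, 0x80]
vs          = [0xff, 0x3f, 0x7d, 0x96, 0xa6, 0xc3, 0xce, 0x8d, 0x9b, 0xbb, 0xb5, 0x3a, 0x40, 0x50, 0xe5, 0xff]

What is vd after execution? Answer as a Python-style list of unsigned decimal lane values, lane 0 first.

128-bit reg / 8-bit elem → 16 lanes
whilelt: lane j active iff 8+j < 16 → j < 8 → 8 active
  i=0: add(0x62,0xff) → 97
  i=1: add(0x7b,0x3f) → 186
  i=2: add(0x38,0x7d) → 181
  i=3: add(0xf9,0x96) → 143
  i=4: add(0xa8,0xa6) → 78
  i=5: add(0x89,0xc3) → 76
  i=6: add(0x40,0xce) → 14
  i=7: add(0x43,0x8d) → 208
  i=8: tail/keep → 124
  i=9: tail/keep → 175
  i=10: tail/keep → 184
  i=11: tail/keep → 123
  i=12: tail/keep → 44
  i=13: tail/keep → 122
  i=14: tail/keep → 245
  i=15: tail/keep → 128

vd = [97, 186, 181, 143, 78, 76, 14, 208, 124, 175, 184, 123, 44, 122, 245, 128]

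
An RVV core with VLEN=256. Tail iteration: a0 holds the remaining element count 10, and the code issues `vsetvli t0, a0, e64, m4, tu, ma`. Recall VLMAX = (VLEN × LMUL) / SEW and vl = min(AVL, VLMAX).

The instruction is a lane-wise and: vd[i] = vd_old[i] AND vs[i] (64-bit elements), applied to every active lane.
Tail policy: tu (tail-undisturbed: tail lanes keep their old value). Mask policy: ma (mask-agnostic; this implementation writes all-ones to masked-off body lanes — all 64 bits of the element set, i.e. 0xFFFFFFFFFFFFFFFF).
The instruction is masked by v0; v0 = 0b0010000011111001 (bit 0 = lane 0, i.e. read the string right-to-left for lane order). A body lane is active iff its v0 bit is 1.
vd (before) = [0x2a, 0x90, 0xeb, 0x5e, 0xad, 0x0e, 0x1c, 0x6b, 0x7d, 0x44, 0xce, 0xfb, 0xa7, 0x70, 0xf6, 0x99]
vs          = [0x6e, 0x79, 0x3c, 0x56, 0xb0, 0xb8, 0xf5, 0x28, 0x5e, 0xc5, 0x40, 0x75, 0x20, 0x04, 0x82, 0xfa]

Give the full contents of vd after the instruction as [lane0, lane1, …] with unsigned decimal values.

lanes per group: 256·4/64 = 16
vl = min(AVL, VLMAX) = min(10, 16) = 10
lane  0: and(0x2a,0x6e) ⇒ 0x2a
lane  1: mask-off/ones ⇒ 0xffffffffffffffff
lane  2: mask-off/ones ⇒ 0xffffffffffffffff
lane  3: and(0x5e,0x56) ⇒ 0x56
lane  4: and(0xad,0xb0) ⇒ 0xa0
lane  5: and(0x0e,0xb8) ⇒ 0x08
lane  6: and(0x1c,0xf5) ⇒ 0x14
lane  7: and(0x6b,0x28) ⇒ 0x28
lane  8: mask-off/ones ⇒ 0xffffffffffffffff
lane  9: mask-off/ones ⇒ 0xffffffffffffffff
lane 10: tail/keep ⇒ 0xce
lane 11: tail/keep ⇒ 0xfb
lane 12: tail/keep ⇒ 0xa7
lane 13: tail/keep ⇒ 0x70
lane 14: tail/keep ⇒ 0xf6
lane 15: tail/keep ⇒ 0x99

vd = [42, 18446744073709551615, 18446744073709551615, 86, 160, 8, 20, 40, 18446744073709551615, 18446744073709551615, 206, 251, 167, 112, 246, 153]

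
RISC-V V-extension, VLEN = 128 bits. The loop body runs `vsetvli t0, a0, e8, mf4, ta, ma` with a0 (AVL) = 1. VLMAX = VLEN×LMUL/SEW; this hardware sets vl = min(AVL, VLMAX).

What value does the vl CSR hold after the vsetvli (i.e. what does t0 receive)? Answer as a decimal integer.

VLMAX = VLEN×LMUL/SEW = 128×1/4/8 = 4
AVL=1 ≤ VLMAX=4, so vl = 1

vl = 1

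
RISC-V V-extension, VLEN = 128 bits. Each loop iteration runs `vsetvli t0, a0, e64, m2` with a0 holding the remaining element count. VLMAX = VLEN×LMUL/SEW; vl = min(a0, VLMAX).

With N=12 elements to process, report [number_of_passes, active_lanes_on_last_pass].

[iterations, last_vl] = [3, 4]

VLMAX = VLEN×LMUL/SEW = 128×2/64 = 4
N=12: ⌈12/4⌉ = 3 iters; last vl = 12 − 2×4 = 4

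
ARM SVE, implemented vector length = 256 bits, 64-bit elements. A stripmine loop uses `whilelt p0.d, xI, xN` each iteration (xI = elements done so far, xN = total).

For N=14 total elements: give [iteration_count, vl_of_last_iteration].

lane count: 256 div 64 = 4
14 elements at 4/iter → 4 passes, remainder 2 on the last

[iterations, last_vl] = [4, 2]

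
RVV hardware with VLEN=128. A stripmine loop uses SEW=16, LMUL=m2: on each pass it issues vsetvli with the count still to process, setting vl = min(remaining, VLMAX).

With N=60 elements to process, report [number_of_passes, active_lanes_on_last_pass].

VLMAX = VLEN×LMUL/SEW = 128×2/16 = 16
N=60: ⌈60/16⌉ = 4 iters; last vl = 60 − 3×16 = 12

[iterations, last_vl] = [4, 12]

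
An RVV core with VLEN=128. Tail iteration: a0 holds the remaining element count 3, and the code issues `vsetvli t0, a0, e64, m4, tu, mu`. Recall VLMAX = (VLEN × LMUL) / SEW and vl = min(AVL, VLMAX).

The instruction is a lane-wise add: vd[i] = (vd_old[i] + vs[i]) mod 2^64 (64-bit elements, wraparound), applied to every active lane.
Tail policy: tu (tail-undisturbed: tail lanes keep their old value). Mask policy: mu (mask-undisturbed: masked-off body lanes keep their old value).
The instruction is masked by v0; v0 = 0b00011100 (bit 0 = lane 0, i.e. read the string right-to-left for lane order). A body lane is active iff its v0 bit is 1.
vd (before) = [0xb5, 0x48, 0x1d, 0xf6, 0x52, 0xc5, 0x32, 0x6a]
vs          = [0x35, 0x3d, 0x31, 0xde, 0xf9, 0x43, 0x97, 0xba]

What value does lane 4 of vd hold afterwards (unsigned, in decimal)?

lanes per group: 128·4/64 = 8
vl = min(AVL, VLMAX) = min(3, 8) = 3
vd[0] mask-off/keep -> 0xb5
vd[1] mask-off/keep -> 0x48
vd[2] add(0x1d,0x31) -> 0x4e
vd[3] tail/keep -> 0xf6
vd[4] tail/keep -> 0x52
vd[5] tail/keep -> 0xc5
vd[6] tail/keep -> 0x32
vd[7] tail/keep -> 0x6a

vd[4] = 82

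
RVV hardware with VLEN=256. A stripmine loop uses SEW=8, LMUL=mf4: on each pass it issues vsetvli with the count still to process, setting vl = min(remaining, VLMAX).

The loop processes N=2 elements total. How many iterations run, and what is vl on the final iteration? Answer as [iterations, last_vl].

VLMAX = VLEN×LMUL/SEW = 256×1/4/8 = 8
2 elements at 8/iter → 1 passes, remainder 2 on the last

[iterations, last_vl] = [1, 2]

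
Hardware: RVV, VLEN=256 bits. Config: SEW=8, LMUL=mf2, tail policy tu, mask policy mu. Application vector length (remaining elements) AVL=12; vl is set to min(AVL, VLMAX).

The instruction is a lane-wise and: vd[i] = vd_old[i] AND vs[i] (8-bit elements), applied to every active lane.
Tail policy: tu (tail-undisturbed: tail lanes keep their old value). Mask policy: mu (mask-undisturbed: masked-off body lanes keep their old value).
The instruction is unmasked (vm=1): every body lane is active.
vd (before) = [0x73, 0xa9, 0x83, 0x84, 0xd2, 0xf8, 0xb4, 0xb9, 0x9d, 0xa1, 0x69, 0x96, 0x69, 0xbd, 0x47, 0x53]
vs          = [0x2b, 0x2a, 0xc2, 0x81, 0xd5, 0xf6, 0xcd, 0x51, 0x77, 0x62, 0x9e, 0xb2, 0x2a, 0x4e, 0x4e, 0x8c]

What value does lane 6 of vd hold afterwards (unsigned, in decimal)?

vd[6] = 132

VLMAX = VLEN×LMUL/SEW = 256×1/2/8 = 16
vl = min(AVL, VLMAX) = min(12, 16) = 12
  i=0: and(0x73,0x2b) → 35
  i=1: and(0xa9,0x2a) → 40
  i=2: and(0x83,0xc2) → 130
  i=3: and(0x84,0x81) → 128
  i=4: and(0xd2,0xd5) → 208
  i=5: and(0xf8,0xf6) → 240
  i=6: and(0xb4,0xcd) → 132
  i=7: and(0xb9,0x51) → 17
  i=8: and(0x9d,0x77) → 21
  i=9: and(0xa1,0x62) → 32
  i=10: and(0x69,0x9e) → 8
  i=11: and(0x96,0xb2) → 146
  i=12: tail/keep → 105
  i=13: tail/keep → 189
  i=14: tail/keep → 71
  i=15: tail/keep → 83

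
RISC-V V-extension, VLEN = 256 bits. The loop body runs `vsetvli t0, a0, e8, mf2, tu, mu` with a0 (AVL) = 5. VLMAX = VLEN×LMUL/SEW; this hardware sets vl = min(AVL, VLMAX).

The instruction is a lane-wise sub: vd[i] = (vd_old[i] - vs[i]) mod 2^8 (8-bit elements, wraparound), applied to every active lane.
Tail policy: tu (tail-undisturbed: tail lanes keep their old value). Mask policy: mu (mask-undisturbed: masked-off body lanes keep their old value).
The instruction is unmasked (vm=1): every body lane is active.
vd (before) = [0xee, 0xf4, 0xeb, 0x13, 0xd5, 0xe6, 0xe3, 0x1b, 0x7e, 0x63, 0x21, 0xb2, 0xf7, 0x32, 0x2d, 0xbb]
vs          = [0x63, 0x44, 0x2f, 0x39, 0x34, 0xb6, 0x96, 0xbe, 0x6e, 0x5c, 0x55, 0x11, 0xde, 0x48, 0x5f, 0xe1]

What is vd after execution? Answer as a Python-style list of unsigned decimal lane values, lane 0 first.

vd = [139, 176, 188, 218, 161, 230, 227, 27, 126, 99, 33, 178, 247, 50, 45, 187]

VLMAX = VLEN×LMUL/SEW = 256×1/2/8 = 16
vl ← min(5, 16) = 5
vd[0] sub(0xee,0x63) -> 0x8b
vd[1] sub(0xf4,0x44) -> 0xb0
vd[2] sub(0xeb,0x2f) -> 0xbc
vd[3] sub(0x13,0x39) -> 0xda
vd[4] sub(0xd5,0x34) -> 0xa1
vd[5] tail/keep -> 0xe6
vd[6] tail/keep -> 0xe3
vd[7] tail/keep -> 0x1b
vd[8] tail/keep -> 0x7e
vd[9] tail/keep -> 0x63
vd[10] tail/keep -> 0x21
vd[11] tail/keep -> 0xb2
vd[12] tail/keep -> 0xf7
vd[13] tail/keep -> 0x32
vd[14] tail/keep -> 0x2d
vd[15] tail/keep -> 0xbb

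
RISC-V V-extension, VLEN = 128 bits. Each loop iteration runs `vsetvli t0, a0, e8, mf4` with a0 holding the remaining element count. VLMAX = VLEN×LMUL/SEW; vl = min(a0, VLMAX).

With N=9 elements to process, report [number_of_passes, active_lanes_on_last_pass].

VLMAX = VLEN×LMUL/SEW = 128×1/4/8 = 4
9 elements at 4/iter → 3 passes, remainder 1 on the last

[iterations, last_vl] = [3, 1]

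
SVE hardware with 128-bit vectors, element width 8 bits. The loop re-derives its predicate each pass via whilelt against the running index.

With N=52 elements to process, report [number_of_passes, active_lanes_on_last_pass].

[iterations, last_vl] = [4, 4]

128-bit reg / 8-bit elem → 16 lanes
N=52: ⌈52/16⌉ = 4 iters; last vl = 52 − 3×16 = 4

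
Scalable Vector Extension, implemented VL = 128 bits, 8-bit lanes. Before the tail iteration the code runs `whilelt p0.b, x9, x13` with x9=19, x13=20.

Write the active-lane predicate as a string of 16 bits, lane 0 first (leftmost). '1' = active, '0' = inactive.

predicate = 1000000000000000

lane count: 128 div 8 = 16
whilelt: lane j active iff 19+j < 20 → j < 1 → 1 active
bits (lane 0 leftmost): 1000000000000000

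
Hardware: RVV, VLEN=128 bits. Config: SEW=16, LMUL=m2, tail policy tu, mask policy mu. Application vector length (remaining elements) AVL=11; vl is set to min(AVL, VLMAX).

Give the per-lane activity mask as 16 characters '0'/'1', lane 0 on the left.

predicate = 1111111111100000

VLMAX = (128 × 2) / 16 = 16 lanes
AVL=11 ≤ VLMAX=16, so vl = 11
bits (lane 0 leftmost): 1111111111100000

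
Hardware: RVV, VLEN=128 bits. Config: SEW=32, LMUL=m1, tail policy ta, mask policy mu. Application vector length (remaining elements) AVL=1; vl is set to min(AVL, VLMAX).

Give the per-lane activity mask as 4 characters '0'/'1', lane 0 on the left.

VLMAX = (128 × 1) / 32 = 4 lanes
vl = min(AVL, VLMAX) = min(1, 4) = 1
bits (lane 0 leftmost): 1000

predicate = 1000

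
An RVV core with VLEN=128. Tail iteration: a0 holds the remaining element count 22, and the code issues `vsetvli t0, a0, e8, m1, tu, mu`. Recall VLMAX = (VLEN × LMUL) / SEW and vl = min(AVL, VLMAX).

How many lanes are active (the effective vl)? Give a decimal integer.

lanes per group: 128·1/8 = 16
vl = min(AVL, VLMAX) = min(22, 16) = 16

vl = 16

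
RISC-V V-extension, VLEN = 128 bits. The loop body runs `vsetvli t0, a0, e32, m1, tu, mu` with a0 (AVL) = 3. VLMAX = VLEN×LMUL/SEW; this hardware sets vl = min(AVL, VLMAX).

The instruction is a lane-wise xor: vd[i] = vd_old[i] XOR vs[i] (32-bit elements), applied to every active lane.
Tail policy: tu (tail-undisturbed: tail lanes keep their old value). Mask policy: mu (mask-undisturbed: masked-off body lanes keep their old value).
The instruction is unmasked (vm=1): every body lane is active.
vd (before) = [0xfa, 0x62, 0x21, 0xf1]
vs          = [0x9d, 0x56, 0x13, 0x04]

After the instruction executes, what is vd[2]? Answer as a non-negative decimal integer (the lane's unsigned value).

vd[2] = 50

VLMAX = (128 × 1) / 32 = 4 lanes
vl = min(AVL, VLMAX) = min(3, 4) = 3
  i=0: xor(0xfa,0x9d) → 103
  i=1: xor(0x62,0x56) → 52
  i=2: xor(0x21,0x13) → 50
  i=3: tail/keep → 241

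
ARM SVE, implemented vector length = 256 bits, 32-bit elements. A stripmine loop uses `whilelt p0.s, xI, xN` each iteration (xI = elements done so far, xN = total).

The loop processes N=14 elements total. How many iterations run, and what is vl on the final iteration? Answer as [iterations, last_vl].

lane count: 256 div 32 = 8
14 elements at 8/iter → 2 passes, remainder 6 on the last

[iterations, last_vl] = [2, 6]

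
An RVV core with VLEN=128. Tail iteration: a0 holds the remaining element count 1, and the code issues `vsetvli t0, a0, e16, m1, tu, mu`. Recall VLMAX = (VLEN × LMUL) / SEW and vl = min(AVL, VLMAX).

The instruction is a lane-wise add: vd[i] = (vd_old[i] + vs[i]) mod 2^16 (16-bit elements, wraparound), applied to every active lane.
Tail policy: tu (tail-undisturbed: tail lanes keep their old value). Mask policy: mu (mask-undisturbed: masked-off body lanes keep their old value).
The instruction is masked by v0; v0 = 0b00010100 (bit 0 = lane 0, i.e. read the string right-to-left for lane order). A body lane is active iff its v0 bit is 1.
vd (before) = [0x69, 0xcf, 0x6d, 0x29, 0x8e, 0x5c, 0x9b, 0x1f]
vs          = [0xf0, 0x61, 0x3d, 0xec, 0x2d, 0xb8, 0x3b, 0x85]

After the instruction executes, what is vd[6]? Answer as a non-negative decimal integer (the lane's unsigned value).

vd[6] = 155

VLMAX = VLEN×LMUL/SEW = 128×1/16 = 8
AVL=1 ≤ VLMAX=8, so vl = 1
  i=0: mask-off/keep → 105
  i=1: tail/keep → 207
  i=2: tail/keep → 109
  i=3: tail/keep → 41
  i=4: tail/keep → 142
  i=5: tail/keep → 92
  i=6: tail/keep → 155
  i=7: tail/keep → 31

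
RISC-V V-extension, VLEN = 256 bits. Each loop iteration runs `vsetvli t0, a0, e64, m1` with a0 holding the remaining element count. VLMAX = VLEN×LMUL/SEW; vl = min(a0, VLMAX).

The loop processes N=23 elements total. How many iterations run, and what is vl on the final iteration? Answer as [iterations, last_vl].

VLMAX = (256 × 1) / 64 = 4 lanes
N=23: ⌈23/4⌉ = 6 iters; last vl = 23 − 5×4 = 3

[iterations, last_vl] = [6, 3]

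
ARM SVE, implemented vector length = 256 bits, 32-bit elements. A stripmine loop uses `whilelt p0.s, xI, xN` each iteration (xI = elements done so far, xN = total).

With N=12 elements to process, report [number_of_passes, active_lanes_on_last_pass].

lane count: 256 div 32 = 8
12 elements at 8/iter → 2 passes, remainder 4 on the last

[iterations, last_vl] = [2, 4]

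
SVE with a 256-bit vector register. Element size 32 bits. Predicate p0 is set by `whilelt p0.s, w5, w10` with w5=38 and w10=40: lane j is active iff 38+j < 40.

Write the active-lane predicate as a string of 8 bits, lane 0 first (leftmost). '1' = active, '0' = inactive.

predicate = 11000000

256-bit reg / 32-bit elem → 8 lanes
active while 38+j < 40, i.e. j ∈ [0,2) capped at 8 ⇒ 2
bits (lane 0 leftmost): 11000000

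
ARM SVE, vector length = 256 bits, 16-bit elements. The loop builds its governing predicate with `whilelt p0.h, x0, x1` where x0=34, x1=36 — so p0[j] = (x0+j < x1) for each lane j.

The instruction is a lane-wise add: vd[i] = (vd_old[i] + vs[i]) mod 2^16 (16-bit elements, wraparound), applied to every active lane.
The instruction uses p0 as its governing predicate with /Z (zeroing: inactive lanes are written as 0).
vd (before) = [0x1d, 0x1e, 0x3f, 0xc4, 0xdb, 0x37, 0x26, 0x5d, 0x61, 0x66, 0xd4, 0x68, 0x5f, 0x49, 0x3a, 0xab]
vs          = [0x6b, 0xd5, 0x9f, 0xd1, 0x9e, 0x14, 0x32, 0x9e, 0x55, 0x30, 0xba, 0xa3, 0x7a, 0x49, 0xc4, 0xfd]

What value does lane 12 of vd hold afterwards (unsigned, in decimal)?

lane count: 256 div 16 = 16
whilelt: lane j active iff 34+j < 36 → j < 2 → 2 active
  i=0: add(0x1d,0x6b) → 136
  i=1: add(0x1e,0xd5) → 243
  i=2: tail/zero → 0
  i=3: tail/zero → 0
  i=4: tail/zero → 0
  i=5: tail/zero → 0
  i=6: tail/zero → 0
  i=7: tail/zero → 0
  i=8: tail/zero → 0
  i=9: tail/zero → 0
  i=10: tail/zero → 0
  i=11: tail/zero → 0
  i=12: tail/zero → 0
  i=13: tail/zero → 0
  i=14: tail/zero → 0
  i=15: tail/zero → 0

vd[12] = 0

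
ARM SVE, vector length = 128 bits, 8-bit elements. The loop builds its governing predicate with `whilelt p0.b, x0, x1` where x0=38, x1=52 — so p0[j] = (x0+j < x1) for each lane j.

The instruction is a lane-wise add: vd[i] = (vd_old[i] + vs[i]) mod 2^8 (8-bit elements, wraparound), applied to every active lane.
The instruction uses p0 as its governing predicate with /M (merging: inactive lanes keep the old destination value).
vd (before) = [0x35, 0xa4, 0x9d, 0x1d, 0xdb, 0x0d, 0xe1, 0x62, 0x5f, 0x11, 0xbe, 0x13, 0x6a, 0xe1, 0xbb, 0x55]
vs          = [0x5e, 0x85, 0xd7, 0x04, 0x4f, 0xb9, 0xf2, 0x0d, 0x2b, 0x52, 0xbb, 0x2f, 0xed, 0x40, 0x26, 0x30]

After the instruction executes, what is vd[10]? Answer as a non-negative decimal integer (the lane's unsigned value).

register lanes = 128/8 = 16
whilelt: lane j active iff 38+j < 52 → j < 14 → 14 active
  i=0: add(0x35,0x5e) → 147
  i=1: add(0xa4,0x85) → 41
  i=2: add(0x9d,0xd7) → 116
  i=3: add(0x1d,0x04) → 33
  i=4: add(0xdb,0x4f) → 42
  i=5: add(0x0d,0xb9) → 198
  i=6: add(0xe1,0xf2) → 211
  i=7: add(0x62,0x0d) → 111
  i=8: add(0x5f,0x2b) → 138
  i=9: add(0x11,0x52) → 99
  i=10: add(0xbe,0xbb) → 121
  i=11: add(0x13,0x2f) → 66
  i=12: add(0x6a,0xed) → 87
  i=13: add(0xe1,0x40) → 33
  i=14: tail/keep → 187
  i=15: tail/keep → 85

vd[10] = 121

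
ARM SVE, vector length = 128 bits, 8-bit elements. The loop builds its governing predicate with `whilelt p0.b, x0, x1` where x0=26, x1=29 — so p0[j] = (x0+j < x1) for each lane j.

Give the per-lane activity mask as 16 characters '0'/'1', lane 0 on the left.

predicate = 1110000000000000

lane count: 128 div 8 = 16
whilelt: lane j active iff 26+j < 29 → j < 3 → 3 active
bits (lane 0 leftmost): 1110000000000000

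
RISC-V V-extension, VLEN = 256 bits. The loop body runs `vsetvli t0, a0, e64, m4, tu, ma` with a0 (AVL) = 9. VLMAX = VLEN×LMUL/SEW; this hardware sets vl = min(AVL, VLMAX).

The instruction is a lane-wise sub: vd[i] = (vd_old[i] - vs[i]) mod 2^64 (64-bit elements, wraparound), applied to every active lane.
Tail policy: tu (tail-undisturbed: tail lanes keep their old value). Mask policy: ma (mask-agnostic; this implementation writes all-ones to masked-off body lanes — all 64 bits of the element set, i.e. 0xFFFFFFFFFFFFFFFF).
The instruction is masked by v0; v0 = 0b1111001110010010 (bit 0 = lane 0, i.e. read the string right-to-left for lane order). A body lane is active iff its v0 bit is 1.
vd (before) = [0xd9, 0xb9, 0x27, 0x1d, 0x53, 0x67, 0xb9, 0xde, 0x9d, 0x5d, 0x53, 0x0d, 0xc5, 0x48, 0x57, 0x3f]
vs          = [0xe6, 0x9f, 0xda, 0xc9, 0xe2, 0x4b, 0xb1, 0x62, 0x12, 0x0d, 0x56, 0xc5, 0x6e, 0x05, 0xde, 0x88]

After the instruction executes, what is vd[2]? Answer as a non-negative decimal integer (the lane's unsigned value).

vd[2] = 18446744073709551615

VLMAX = VLEN×LMUL/SEW = 256×4/64 = 16
AVL=9 ≤ VLMAX=16, so vl = 9
  i=0: mask-off/ones → 18446744073709551615
  i=1: sub(0xb9,0x9f) → 26
  i=2: mask-off/ones → 18446744073709551615
  i=3: mask-off/ones → 18446744073709551615
  i=4: sub(0x53,0xe2) → 18446744073709551473
  i=5: mask-off/ones → 18446744073709551615
  i=6: mask-off/ones → 18446744073709551615
  i=7: sub(0xde,0x62) → 124
  i=8: sub(0x9d,0x12) → 139
  i=9: tail/keep → 93
  i=10: tail/keep → 83
  i=11: tail/keep → 13
  i=12: tail/keep → 197
  i=13: tail/keep → 72
  i=14: tail/keep → 87
  i=15: tail/keep → 63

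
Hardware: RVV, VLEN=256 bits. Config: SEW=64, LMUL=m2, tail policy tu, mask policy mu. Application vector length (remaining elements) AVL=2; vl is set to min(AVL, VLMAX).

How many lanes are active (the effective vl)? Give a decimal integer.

vl = 2

VLMAX = VLEN×LMUL/SEW = 256×2/64 = 8
AVL=2 ≤ VLMAX=8, so vl = 2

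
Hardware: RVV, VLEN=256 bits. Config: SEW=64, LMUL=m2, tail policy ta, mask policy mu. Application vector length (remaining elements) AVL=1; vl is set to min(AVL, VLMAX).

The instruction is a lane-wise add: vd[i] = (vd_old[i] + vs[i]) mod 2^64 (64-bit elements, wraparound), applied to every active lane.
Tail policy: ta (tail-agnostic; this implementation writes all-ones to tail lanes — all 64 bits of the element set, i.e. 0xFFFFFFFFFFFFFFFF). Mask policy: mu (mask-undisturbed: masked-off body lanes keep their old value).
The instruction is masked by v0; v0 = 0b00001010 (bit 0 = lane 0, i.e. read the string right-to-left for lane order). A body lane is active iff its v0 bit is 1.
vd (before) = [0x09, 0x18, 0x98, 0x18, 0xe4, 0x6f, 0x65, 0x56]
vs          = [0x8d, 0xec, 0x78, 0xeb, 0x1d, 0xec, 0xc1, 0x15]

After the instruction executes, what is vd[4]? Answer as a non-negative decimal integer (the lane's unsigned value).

VLMAX = (256 × 2) / 64 = 8 lanes
vl ← min(1, 8) = 1
  i=0: mask-off/keep → 9
  i=1: tail/ones → 18446744073709551615
  i=2: tail/ones → 18446744073709551615
  i=3: tail/ones → 18446744073709551615
  i=4: tail/ones → 18446744073709551615
  i=5: tail/ones → 18446744073709551615
  i=6: tail/ones → 18446744073709551615
  i=7: tail/ones → 18446744073709551615

vd[4] = 18446744073709551615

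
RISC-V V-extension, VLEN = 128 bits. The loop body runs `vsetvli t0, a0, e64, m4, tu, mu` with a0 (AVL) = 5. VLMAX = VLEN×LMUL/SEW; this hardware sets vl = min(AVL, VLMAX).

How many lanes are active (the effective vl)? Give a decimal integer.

VLMAX = (128 × 4) / 64 = 8 lanes
AVL=5 ≤ VLMAX=8, so vl = 5

vl = 5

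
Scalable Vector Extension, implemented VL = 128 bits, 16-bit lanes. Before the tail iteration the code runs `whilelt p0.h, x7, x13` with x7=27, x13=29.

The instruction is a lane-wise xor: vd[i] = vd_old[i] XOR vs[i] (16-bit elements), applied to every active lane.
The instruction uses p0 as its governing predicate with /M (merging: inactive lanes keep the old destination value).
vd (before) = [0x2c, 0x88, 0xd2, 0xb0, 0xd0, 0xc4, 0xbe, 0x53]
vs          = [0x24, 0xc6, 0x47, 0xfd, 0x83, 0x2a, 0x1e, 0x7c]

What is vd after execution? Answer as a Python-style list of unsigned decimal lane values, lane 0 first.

vd = [8, 78, 210, 176, 208, 196, 190, 83]

128-bit reg / 16-bit elem → 8 lanes
whilelt: lane j active iff 27+j < 29 → j < 2 → 2 active
vd[0] xor(0x2c,0x24) -> 0x08
vd[1] xor(0x88,0xc6) -> 0x4e
vd[2] tail/keep -> 0xd2
vd[3] tail/keep -> 0xb0
vd[4] tail/keep -> 0xd0
vd[5] tail/keep -> 0xc4
vd[6] tail/keep -> 0xbe
vd[7] tail/keep -> 0x53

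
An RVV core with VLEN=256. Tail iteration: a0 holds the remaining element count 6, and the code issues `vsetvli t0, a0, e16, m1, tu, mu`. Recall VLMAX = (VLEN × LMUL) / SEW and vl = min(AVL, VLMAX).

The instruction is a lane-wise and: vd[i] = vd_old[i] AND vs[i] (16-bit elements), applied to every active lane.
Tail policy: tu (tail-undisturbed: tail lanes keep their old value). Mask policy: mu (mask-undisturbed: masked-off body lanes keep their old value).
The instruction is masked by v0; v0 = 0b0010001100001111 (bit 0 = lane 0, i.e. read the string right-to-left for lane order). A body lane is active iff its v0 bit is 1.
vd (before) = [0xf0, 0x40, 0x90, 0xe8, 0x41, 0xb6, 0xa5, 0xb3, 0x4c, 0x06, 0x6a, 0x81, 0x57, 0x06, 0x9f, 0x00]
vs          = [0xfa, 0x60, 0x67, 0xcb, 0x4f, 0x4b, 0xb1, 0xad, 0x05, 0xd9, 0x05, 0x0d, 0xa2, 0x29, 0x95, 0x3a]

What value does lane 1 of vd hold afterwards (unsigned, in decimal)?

vd[1] = 64

VLMAX = (256 × 1) / 16 = 16 lanes
AVL=6 ≤ VLMAX=16, so vl = 6
lane  0: and(0xf0,0xfa) ⇒ 0xf0
lane  1: and(0x40,0x60) ⇒ 0x40
lane  2: and(0x90,0x67) ⇒ 0x00
lane  3: and(0xe8,0xcb) ⇒ 0xc8
lane  4: mask-off/keep ⇒ 0x41
lane  5: mask-off/keep ⇒ 0xb6
lane  6: tail/keep ⇒ 0xa5
lane  7: tail/keep ⇒ 0xb3
lane  8: tail/keep ⇒ 0x4c
lane  9: tail/keep ⇒ 0x06
lane 10: tail/keep ⇒ 0x6a
lane 11: tail/keep ⇒ 0x81
lane 12: tail/keep ⇒ 0x57
lane 13: tail/keep ⇒ 0x06
lane 14: tail/keep ⇒ 0x9f
lane 15: tail/keep ⇒ 0x00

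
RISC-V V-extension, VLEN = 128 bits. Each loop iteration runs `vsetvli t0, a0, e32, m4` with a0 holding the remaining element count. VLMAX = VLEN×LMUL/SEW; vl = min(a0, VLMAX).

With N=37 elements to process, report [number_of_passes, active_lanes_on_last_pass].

VLMAX = VLEN×LMUL/SEW = 128×4/32 = 16
iterations = ceil(37/16) = 3; final-pass vl = 5

[iterations, last_vl] = [3, 5]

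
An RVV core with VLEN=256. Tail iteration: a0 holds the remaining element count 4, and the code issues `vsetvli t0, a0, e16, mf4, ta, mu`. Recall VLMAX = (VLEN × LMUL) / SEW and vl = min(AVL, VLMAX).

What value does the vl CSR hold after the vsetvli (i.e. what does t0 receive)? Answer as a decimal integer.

vl = 4

VLMAX = VLEN×LMUL/SEW = 256×1/4/16 = 4
AVL=4 ≤ VLMAX=4, so vl = 4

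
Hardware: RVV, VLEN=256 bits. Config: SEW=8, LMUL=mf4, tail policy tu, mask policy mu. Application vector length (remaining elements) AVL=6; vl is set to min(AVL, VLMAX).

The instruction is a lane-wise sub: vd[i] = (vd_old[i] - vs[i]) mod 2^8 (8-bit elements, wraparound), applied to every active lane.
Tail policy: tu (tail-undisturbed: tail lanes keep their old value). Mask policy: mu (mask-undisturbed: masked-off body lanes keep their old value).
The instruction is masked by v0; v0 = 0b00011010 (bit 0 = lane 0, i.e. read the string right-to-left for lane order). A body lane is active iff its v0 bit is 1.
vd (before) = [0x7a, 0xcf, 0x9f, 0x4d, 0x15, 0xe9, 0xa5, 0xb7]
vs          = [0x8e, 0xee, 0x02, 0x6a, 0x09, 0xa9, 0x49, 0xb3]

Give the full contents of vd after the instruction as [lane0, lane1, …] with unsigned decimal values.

lanes per group: 256·1/4/8 = 8
vl ← min(6, 8) = 6
lane  0: mask-off/keep ⇒ 0x7a
lane  1: sub(0xcf,0xee) ⇒ 0xe1
lane  2: mask-off/keep ⇒ 0x9f
lane  3: sub(0x4d,0x6a) ⇒ 0xe3
lane  4: sub(0x15,0x09) ⇒ 0x0c
lane  5: mask-off/keep ⇒ 0xe9
lane  6: tail/keep ⇒ 0xa5
lane  7: tail/keep ⇒ 0xb7

vd = [122, 225, 159, 227, 12, 233, 165, 183]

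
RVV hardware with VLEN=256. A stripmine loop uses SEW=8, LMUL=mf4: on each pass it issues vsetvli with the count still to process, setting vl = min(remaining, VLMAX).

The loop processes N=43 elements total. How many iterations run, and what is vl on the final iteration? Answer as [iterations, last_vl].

VLMAX = VLEN×LMUL/SEW = 256×1/4/8 = 8
iterations = ceil(43/8) = 6; final-pass vl = 3

[iterations, last_vl] = [6, 3]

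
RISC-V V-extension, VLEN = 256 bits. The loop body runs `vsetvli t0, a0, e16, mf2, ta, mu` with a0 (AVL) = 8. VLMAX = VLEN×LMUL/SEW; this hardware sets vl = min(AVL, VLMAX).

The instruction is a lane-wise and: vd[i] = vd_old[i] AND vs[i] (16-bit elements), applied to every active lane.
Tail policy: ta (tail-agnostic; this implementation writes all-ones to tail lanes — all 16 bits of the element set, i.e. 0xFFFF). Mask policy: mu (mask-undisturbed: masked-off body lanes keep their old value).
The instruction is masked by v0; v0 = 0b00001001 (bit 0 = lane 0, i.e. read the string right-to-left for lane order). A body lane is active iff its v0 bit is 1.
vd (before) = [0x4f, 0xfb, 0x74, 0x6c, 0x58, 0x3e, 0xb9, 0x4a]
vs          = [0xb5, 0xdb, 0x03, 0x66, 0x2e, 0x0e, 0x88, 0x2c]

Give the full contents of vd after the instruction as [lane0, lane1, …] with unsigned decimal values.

VLMAX = VLEN×LMUL/SEW = 256×1/2/16 = 8
vl ← min(8, 8) = 8
  i=0: and(0x4f,0xb5) → 5
  i=1: mask-off/keep → 251
  i=2: mask-off/keep → 116
  i=3: and(0x6c,0x66) → 100
  i=4: mask-off/keep → 88
  i=5: mask-off/keep → 62
  i=6: mask-off/keep → 185
  i=7: mask-off/keep → 74

vd = [5, 251, 116, 100, 88, 62, 185, 74]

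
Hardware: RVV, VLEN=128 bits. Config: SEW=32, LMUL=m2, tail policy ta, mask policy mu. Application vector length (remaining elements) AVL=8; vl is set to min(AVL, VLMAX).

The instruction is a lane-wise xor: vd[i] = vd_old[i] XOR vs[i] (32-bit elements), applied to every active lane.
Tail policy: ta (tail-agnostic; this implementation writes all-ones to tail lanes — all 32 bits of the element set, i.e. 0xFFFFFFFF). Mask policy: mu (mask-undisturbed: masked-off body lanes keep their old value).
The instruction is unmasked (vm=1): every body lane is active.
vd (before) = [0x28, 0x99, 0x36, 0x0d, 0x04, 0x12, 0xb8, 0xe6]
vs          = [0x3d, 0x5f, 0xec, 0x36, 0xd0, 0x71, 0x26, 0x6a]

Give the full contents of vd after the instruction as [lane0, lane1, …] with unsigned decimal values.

lanes per group: 128·2/32 = 8
vl = min(AVL, VLMAX) = min(8, 8) = 8
lane  0: xor(0x28,0x3d) ⇒ 0x15
lane  1: xor(0x99,0x5f) ⇒ 0xc6
lane  2: xor(0x36,0xec) ⇒ 0xda
lane  3: xor(0x0d,0x36) ⇒ 0x3b
lane  4: xor(0x04,0xd0) ⇒ 0xd4
lane  5: xor(0x12,0x71) ⇒ 0x63
lane  6: xor(0xb8,0x26) ⇒ 0x9e
lane  7: xor(0xe6,0x6a) ⇒ 0x8c

vd = [21, 198, 218, 59, 212, 99, 158, 140]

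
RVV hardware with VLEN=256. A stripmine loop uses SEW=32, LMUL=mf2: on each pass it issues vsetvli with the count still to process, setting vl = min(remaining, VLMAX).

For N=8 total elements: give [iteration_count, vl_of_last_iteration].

[iterations, last_vl] = [2, 4]

VLMAX = (256 × 1/2) / 32 = 4 lanes
8 elements at 4/iter → 2 passes, remainder 4 on the last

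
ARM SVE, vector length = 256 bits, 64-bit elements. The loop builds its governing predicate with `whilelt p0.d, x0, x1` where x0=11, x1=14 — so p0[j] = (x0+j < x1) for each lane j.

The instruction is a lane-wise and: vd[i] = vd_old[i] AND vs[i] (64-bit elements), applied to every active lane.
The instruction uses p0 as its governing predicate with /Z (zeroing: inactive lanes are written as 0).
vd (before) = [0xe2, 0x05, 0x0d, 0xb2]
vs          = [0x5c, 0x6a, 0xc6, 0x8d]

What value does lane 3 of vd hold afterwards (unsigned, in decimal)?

vd[3] = 0

256-bit reg / 64-bit elem → 4 lanes
p0[j] = (11+j < 14); true for j=0..2 → 3 lanes set
[0] and(0xe2,0x5c) = 0x40
[1] and(0x05,0x6a) = 0x00
[2] and(0x0d,0xc6) = 0x04
[3] tail/zero = 0x00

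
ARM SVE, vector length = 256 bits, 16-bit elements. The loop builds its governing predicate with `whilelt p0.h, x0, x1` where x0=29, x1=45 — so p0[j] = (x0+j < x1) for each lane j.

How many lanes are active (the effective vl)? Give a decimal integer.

256-bit reg / 16-bit elem → 16 lanes
whilelt: lane j active iff 29+j < 45 → j < 16 → 16 active

vl = 16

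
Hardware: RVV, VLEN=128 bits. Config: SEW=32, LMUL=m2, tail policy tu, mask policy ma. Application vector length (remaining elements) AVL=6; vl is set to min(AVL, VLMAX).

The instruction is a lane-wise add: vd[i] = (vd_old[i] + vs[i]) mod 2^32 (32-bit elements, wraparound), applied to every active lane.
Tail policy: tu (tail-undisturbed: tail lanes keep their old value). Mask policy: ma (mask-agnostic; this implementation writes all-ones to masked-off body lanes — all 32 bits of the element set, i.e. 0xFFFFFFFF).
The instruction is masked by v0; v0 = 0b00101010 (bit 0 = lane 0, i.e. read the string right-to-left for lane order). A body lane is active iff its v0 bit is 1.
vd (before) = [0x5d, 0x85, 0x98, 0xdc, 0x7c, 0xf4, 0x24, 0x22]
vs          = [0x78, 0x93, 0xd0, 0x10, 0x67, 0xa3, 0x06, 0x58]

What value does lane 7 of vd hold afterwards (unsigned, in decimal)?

vd[7] = 34

VLMAX = VLEN×LMUL/SEW = 128×2/32 = 8
vl = min(AVL, VLMAX) = min(6, 8) = 6
[0] mask-off/ones = 0xffffffff
[1] add(0x85,0x93) = 0x118
[2] mask-off/ones = 0xffffffff
[3] add(0xdc,0x10) = 0xec
[4] mask-off/ones = 0xffffffff
[5] add(0xf4,0xa3) = 0x197
[6] tail/keep = 0x24
[7] tail/keep = 0x22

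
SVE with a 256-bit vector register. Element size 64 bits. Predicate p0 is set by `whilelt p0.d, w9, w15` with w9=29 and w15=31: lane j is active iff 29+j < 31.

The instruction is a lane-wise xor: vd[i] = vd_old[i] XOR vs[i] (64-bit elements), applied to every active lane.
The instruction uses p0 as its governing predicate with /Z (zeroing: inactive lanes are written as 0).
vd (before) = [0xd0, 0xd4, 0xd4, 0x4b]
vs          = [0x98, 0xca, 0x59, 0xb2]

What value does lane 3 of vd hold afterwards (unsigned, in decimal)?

256-bit reg / 64-bit elem → 4 lanes
p0[j] = (29+j < 31); true for j=0..1 → 2 lanes set
lane  0: xor(0xd0,0x98) ⇒ 0x48
lane  1: xor(0xd4,0xca) ⇒ 0x1e
lane  2: tail/zero ⇒ 0x00
lane  3: tail/zero ⇒ 0x00

vd[3] = 0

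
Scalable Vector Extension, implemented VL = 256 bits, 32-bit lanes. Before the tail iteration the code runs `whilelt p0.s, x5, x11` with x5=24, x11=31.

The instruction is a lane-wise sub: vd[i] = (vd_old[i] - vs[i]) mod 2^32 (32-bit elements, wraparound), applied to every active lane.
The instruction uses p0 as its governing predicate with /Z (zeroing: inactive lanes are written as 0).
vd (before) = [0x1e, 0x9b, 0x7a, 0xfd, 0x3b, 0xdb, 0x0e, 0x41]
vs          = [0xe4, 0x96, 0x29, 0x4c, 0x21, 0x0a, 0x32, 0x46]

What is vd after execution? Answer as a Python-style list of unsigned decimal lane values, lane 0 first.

vd = [4294967098, 5, 81, 177, 26, 209, 4294967260, 0]

256-bit reg / 32-bit elem → 8 lanes
whilelt: lane j active iff 24+j < 31 → j < 7 → 7 active
lane  0: sub(0x1e,0xe4) ⇒ 0xffffff3a
lane  1: sub(0x9b,0x96) ⇒ 0x05
lane  2: sub(0x7a,0x29) ⇒ 0x51
lane  3: sub(0xfd,0x4c) ⇒ 0xb1
lane  4: sub(0x3b,0x21) ⇒ 0x1a
lane  5: sub(0xdb,0x0a) ⇒ 0xd1
lane  6: sub(0x0e,0x32) ⇒ 0xffffffdc
lane  7: tail/zero ⇒ 0x00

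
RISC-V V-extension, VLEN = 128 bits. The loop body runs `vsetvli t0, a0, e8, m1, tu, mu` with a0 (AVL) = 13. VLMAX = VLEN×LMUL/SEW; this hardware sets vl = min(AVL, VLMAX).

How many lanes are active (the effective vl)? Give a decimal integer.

vl = 13

lanes per group: 128·1/8 = 16
vl = min(AVL, VLMAX) = min(13, 16) = 13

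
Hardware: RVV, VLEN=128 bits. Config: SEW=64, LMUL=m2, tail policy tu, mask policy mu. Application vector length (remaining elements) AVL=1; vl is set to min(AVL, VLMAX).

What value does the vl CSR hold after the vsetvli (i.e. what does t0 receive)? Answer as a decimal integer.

VLMAX = VLEN×LMUL/SEW = 128×2/64 = 4
vl = min(AVL, VLMAX) = min(1, 4) = 1

vl = 1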